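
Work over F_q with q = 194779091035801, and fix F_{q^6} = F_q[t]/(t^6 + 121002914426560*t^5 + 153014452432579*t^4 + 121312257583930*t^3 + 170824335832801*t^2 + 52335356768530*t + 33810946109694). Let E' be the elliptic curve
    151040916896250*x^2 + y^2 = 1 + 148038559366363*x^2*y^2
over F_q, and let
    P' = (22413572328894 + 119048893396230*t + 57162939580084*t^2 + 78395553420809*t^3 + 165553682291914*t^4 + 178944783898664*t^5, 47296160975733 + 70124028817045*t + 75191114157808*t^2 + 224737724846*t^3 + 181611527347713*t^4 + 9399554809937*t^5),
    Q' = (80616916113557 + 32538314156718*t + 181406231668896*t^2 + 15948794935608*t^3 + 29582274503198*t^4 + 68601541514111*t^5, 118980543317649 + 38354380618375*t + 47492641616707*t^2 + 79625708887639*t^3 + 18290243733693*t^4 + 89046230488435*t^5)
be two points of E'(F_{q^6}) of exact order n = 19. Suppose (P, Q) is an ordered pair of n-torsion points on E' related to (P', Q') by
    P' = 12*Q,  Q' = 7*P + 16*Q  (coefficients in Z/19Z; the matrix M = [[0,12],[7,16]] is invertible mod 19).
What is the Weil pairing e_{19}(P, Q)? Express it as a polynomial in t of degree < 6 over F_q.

Under M = [[0,12],[7,16]] in GL_2(Z/19), e_{19}(P',Q') = e_{19}(P,Q)^(0*16-12*7 mod 19).
det M = 0*16 - 12*7 = -84 = 11 (mod 19); 11^{-1} = 7 (mod 19).
Map (x,y)_Ed via u=(1+y)/(1-y), v=(1+y)/((1-y)x) to Montgomery A=157142718454701,B=23972983217892; then to (a',b')=(0,8808788560184).
5-bit Miller (10011) on E'/F_{194779091035801} with a'=0, b'=8808788560184: accumulate tangent/chord ratios at Q'+S and P'+S'.
So e_{19}(P',Q') = 189759711744093 + 4589281057225*t + 83249058486777*t^2 + 129710916646223*t^3 + 56748558235752*t^4 + 97868921268434*t^5.
Hence e(P,Q) = 29413306110053 + 76925109791200*t + 128803342934337*t^2 + 98460847582130*t^3 + 122429537429986*t^4 + 142034784703046*t^5 in F_{194779091035801^6}^*.

29413306110053 + 76925109791200*t + 128803342934337*t^2 + 98460847582130*t^3 + 122429537429986*t^4 + 142034784703046*t^5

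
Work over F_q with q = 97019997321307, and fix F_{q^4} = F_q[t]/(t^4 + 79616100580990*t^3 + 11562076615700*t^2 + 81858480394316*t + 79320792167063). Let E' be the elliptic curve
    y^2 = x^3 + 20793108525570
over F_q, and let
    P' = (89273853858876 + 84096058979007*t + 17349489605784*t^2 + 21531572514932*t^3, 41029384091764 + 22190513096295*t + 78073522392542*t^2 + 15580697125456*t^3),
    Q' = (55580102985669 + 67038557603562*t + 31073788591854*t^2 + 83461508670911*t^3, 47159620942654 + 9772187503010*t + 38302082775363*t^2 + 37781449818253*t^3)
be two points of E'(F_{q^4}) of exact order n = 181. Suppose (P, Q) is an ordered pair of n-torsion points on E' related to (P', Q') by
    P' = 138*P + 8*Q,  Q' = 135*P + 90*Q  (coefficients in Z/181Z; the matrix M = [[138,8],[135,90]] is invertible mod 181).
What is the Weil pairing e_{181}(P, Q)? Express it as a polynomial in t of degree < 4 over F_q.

e_{181} is bilinear + alternating on E[181], so e_{181}(138*P + 8*Q, 135*P + 90*Q) = e_{181}(P,Q)^(138*90-8*135).
det M = 138*90 - 8*135 = 11340 = 118 (mod 181); 118^{-1} = 158 (mod 181).
Run Miller on y^2=x^3+20793108525570 over F_{97019997321307}: ladder 10110101 (8 bits); e = f_P(D_Q)/f_Q(D_P).
Result: e(P',Q') = 59840793040811 + 95753100719636*t + 89086098700677*t^2 + 18972511819546*t^3.
Raise to 158: e(P,Q) = 32033930019504 + 62351015139300*t + 47786677590229*t^2 + 88334793301252*t^3 in mu_{181}.

32033930019504 + 62351015139300*t + 47786677590229*t^2 + 88334793301252*t^3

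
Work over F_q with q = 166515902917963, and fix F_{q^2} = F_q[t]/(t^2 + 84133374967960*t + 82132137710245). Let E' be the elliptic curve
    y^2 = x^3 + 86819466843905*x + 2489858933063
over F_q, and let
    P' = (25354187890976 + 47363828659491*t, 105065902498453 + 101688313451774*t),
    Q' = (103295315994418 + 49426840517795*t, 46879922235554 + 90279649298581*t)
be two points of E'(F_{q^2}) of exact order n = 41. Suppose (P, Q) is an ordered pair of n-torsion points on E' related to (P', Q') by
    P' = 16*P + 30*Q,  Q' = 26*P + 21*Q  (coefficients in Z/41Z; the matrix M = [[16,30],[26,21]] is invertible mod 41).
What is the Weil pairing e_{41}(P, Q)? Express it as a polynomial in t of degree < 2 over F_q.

67508716607358 + 5725888554232*t

Under M = [[16,30],[26,21]] in GL_2(Z/41), e_{41}(P',Q') = e_{41}(P,Q)^(16*21-30*26 mod 41).
16*21 - 30*26 = -444; reduced mod 41: det = 7, inverse 6.
Miller loop for e_{41} over F_{166515902917963^2}: bits of 41 = 101001; 5 double steps + 2 add steps, l/v at each.
Result: e(P',Q') = 18954804074014 + 79758001292507*t.
Finally e_{41}(P,Q) = 67508716607358 + 5725888554232*t.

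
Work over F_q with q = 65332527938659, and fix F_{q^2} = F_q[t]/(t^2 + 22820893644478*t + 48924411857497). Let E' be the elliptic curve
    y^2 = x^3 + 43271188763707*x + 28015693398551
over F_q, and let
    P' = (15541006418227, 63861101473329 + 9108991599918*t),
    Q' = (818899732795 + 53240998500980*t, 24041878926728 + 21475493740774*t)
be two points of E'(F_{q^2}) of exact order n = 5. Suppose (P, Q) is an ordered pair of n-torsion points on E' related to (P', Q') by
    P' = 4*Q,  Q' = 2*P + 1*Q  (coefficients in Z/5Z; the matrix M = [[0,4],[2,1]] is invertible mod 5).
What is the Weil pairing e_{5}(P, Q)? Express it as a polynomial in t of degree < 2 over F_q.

16619450019809 + 37766020124519*t

The 5-Weil pairing on E[5] over F_{65332527938659} is alternating-bilinear: e_{5}(P',Q') = e_{5}(P,Q)^det(M).
0*1 - 4*2 = -8; reduced mod 5: det = 2, inverse 3.
Run Miller on y^2=x^3+43271188763707*x+28015693398551 over F_{65332527938659}: ladder 101 (3 bits); e = f_P(D_Q)/f_Q(D_P).
The quotient is 30009008424803 + 6521229961919*t.
e_{5}(P,Q) = (30009008424803 + 6521229961919*t)^{3} = 16619450019809 + 37766020124519*t.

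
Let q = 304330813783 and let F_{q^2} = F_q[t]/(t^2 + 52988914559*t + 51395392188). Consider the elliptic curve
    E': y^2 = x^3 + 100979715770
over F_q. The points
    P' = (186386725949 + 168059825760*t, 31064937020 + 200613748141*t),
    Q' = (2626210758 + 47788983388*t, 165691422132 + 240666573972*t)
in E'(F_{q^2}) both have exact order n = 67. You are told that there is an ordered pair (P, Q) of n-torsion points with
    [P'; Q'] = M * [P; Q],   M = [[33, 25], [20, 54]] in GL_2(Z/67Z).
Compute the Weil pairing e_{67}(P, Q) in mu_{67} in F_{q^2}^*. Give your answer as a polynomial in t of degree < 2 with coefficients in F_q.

e_{67} is bilinear + alternating on E[67], so e_{67}(33*P + 25*Q, 20*P + 54*Q) = e_{67}(P,Q)^(33*54-25*20).
So e_{67}(P,Q) = e_{67}(P',Q')^{15}, since 9*15 = 1 mod 67.
Build f_{67,P'} and f_{67,Q'} via the 7-bit ladder of 67=1000011_2; evaluate at shifted divisors; quotient in F_{304330813783^2}.
The quotient is 166330289465 + 58509322485*t.
(166330289465 + 58509322485*t)^{15} mod (304330813783,f) = 248217212198 + 221987148515*t.

248217212198 + 221987148515*t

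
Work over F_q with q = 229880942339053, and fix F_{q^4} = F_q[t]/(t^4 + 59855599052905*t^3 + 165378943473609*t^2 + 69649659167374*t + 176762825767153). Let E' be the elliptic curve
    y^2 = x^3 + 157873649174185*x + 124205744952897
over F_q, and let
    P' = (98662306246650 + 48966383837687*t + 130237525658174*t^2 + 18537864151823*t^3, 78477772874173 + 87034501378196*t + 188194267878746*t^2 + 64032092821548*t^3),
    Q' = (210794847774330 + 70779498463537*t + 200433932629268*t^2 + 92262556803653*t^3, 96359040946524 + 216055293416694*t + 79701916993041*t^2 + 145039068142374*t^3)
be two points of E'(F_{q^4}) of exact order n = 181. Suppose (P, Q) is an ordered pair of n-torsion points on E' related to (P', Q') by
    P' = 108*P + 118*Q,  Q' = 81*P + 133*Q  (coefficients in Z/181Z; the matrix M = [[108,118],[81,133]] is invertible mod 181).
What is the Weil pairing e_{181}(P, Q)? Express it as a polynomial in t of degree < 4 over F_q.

Alternating bilinearity on E[181] (values in mu_{181} in F_{229880942339053^4}) gives e(P',Q') = e(P,Q)^det(M).
So e_{181}(P,Q) = e_{181}(P',Q')^{143}, since 100*143 = 1 mod 181.
n = 181 = (10110101)_2 (8 bits, wt 5); accumulate f_{181,P'}(Q'+S)/f_{181,P'}(S) along the 7-step ladder.
Result: e(P',Q') = 185211987858761 + 163818568749422*t + 206668199658428*t^2 + 12276626648359*t^3.
(185211987858761 + 163818568749422*t + 206668199658428*t^2 + 12276626648359*t^3)^{143} mod (229880942339053,f) = 36786158156507 + 216230547340186*t + 45077065097848*t^2 + 22891954451261*t^3.

36786158156507 + 216230547340186*t + 45077065097848*t^2 + 22891954451261*t^3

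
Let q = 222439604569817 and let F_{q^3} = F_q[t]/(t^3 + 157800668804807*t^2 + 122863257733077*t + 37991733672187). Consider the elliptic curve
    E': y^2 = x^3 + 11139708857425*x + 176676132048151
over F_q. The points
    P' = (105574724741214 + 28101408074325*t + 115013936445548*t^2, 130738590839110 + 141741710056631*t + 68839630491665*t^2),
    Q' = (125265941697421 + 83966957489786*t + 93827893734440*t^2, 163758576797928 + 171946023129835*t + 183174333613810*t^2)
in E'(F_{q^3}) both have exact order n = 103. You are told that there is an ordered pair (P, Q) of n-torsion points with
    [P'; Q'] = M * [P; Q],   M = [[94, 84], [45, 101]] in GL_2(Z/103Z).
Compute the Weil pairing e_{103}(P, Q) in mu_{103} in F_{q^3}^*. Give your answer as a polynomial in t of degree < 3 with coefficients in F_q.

113444698099210 + 212059194140260*t + 117060715155129*t^2

e_{103}(aP+bQ,cP+dQ) = e_{103}(P,Q)^(ad-bc); with (a,b,c,d)=(94,84,45,101) this gives the det-103 law.
So e_{103}(P,Q) = e_{103}(P',Q')^{82}, since 49*82 = 1 mod 103.
Run Miller on y^2=x^3+11139708857425*x+176676132048151 over F_{222439604569817}: ladder 1100111 (7 bits); e = f_P(D_Q)/f_Q(D_P).
The quotient is 80417084102973 + 217456633401539*t + 210573134665730*t^2.
Hence e(P,Q) = 113444698099210 + 212059194140260*t + 117060715155129*t^2 in F_{222439604569817^3}^*.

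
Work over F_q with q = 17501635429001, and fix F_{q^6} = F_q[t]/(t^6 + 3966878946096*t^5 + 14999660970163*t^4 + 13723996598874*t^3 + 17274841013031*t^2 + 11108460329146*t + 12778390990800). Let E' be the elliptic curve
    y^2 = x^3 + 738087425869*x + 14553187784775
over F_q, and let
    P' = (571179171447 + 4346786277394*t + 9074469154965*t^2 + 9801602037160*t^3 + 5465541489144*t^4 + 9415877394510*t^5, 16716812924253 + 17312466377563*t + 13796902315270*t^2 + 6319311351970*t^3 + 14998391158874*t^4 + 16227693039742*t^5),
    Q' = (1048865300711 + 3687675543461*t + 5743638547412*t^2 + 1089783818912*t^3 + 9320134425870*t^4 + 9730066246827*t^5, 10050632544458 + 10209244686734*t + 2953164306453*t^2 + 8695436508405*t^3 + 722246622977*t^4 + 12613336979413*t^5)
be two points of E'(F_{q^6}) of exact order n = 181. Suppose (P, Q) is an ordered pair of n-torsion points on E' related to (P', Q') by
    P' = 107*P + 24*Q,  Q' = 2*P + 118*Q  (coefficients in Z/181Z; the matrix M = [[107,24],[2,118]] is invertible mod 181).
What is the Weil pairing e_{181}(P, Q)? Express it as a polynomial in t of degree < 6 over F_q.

4433162513501 + 12494077350617*t + 11984333270047*t^2 + 16522758913413*t^3 + 7456972314427*t^4 + 7233746048257*t^5

Alternating bilinearity on E[181] (values in mu_{181} in F_{17501635429001^6}) gives e(P',Q') = e(P,Q)^det(M).
Inverting 89 mod 181: 120. Thus e_{181}(P,Q) = e(P',Q')^{120}.
Double-and-add over 10110101: 8-1 doublings, 5-1 additions; each step l_{T,T}/v_{2T} or l_{T,P'}/v at Q'+S for random S.
Miller gives e_{181}(P',Q') = 15307595770377 + 14753937852050*t + 12588672889244*t^2 + 11211806110749*t^3 + 1253734277906*t^4 + 1569496008489*t^5 in F_{17501635429001^6}.
Finally e_{181}(P,Q) = 4433162513501 + 12494077350617*t + 11984333270047*t^2 + 16522758913413*t^3 + 7456972314427*t^4 + 7233746048257*t^5.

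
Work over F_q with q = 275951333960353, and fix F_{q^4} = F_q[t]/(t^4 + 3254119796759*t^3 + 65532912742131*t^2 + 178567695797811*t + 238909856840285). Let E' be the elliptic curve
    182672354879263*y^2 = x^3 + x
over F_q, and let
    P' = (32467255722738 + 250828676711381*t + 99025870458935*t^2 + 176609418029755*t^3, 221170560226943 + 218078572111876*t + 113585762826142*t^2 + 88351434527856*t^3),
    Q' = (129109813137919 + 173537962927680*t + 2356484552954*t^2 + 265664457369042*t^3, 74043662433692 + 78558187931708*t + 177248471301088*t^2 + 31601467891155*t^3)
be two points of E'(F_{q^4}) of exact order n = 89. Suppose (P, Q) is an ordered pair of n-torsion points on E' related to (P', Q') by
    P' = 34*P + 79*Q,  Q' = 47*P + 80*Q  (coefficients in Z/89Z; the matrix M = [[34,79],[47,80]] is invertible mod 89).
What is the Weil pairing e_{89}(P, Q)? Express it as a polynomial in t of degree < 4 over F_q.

Alternating bilinearity on E[89] (values in mu_{89} in F_{275951333960353^4}) gives e(P',Q') = e(P,Q)^det(M).
So e_{89}(P,Q) = e_{89}(P',Q')^{19}, since 75*19 = 1 mod 89.
(x,y)|->(100379339449973x,100379339449973y) sends E' to y^2=x^3+62777464641060*x.
Build f_{89,P'} and f_{89,Q'} via the 7-bit ladder of 89=1011001_2; evaluate at shifted divisors; quotient in F_{275951333960353^4}.
The quotient is 184026164014642 + 229995312430241*t + 29418543356467*t^2 + 200977799608846*t^3.
Finally e_{89}(P,Q) = 128845089232506 + 22447404112566*t + 134535127316558*t^2 + 181503140576039*t^3.

128845089232506 + 22447404112566*t + 134535127316558*t^2 + 181503140576039*t^3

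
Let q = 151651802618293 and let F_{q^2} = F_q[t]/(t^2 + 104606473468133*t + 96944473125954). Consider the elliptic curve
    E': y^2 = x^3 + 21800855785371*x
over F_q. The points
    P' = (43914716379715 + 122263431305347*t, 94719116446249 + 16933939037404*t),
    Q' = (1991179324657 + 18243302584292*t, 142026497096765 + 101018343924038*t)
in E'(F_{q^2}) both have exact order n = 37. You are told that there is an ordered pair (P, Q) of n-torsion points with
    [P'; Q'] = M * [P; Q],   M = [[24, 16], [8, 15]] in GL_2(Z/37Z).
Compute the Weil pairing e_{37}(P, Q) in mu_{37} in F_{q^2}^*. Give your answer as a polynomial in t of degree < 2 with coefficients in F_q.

26946745930679 + 94416839762711*t

e_{37} is bilinear + alternating on E[37], so e_{37}(24*P + 16*Q, 8*P + 15*Q) = e_{37}(P,Q)^(24*15-16*8).
det(M) mod 37 = 10; its inverse in (Z/37)^* is 26 (check: 10*26 mod 37 = 1).
Build f_{37,P'} and f_{37,Q'} via the 6-bit ladder of 37=100101_2; evaluate at shifted divisors; quotient in F_{151651802618293^2}.
Miller gives e_{37}(P',Q') = 90335527980988 + 87084959285689*t in F_{151651802618293^2}.
Raise to 26: e(P,Q) = 26946745930679 + 94416839762711*t in mu_{37}.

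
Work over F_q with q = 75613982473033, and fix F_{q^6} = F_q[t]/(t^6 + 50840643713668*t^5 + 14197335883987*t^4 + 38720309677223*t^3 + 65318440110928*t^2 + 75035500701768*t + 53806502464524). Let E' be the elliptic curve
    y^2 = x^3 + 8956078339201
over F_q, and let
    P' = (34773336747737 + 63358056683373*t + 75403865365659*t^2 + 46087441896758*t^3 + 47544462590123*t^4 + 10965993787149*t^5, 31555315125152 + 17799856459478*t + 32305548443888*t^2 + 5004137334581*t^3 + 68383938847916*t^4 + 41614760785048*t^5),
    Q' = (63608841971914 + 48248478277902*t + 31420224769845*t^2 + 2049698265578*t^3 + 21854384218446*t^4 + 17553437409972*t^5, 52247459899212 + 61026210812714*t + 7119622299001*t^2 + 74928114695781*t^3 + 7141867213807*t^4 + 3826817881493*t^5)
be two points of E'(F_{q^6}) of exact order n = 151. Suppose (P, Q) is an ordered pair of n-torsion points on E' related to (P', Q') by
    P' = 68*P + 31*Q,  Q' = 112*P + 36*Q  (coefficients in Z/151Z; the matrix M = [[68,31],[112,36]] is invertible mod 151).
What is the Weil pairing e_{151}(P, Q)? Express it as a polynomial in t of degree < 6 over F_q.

Under M = [[68,31],[112,36]] in GL_2(Z/151), e_{151}(P',Q') = e_{151}(P,Q)^(68*36-31*112 mod 151).
det(M) mod 151 = 33; its inverse in (Z/151)^* is 119 (check: 33*119 mod 151 = 1).
8-bit Miller (10010111) on E'/F_{75613982473033} with a'=0, b'=8956078339201: accumulate tangent/chord ratios at Q'+S and P'+S'.
So e_{151}(P',Q') = 23431634971279 + 36161814318235*t + 41109460329115*t^2 + 24397318056168*t^3 + 61736405893064*t^4 + 18211376443105*t^5.
(23431634971279 + 36161814318235*t + 41109460329115*t^2 + 24397318056168*t^3 + 61736405893064*t^4 + 18211376443105*t^5)^{119} mod (75613982473033,f) = 53783318351317 + 12321829096981*t + 67383777102654*t^2 + 32843712010569*t^3 + 51871823223281*t^4 + 49554451205775*t^5.

53783318351317 + 12321829096981*t + 67383777102654*t^2 + 32843712010569*t^3 + 51871823223281*t^4 + 49554451205775*t^5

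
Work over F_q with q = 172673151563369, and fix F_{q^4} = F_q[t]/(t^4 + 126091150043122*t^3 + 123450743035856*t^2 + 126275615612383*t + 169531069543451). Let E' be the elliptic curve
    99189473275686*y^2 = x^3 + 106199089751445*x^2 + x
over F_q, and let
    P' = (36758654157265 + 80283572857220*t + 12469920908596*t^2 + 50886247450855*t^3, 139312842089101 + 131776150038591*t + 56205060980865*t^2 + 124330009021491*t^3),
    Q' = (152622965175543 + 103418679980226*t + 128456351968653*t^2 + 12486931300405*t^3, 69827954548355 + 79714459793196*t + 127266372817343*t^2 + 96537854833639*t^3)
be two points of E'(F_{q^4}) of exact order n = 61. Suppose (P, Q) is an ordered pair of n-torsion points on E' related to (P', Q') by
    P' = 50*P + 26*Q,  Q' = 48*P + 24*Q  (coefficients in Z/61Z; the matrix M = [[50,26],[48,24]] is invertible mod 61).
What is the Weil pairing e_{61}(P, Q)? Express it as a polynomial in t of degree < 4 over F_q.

e_{61}(aP+bQ,cP+dQ) = e_{61}(P,Q)^(ad-bc); with (a,b,c,d)=(50,26,48,24) this gives the det-61 law.
Hence e(P,Q) = e(P',Q')^{47} where 47 = 13^{-1} mod 61.
Set x_W=54077662328965*u+81745980515490, y_W=54077662328965*v; then E': y_W^2=x_W^3+128742430692748*x_W.
Run Miller on y^2=x^3+128742430692748*x over F_{172673151563369}: ladder 111101 (6 bits); e = f_P(D_Q)/f_Q(D_P).
e_{61}(P',Q') = 105094854722984 + 50837393782126*t + 67916698080127*t^2 + 28245832447386*t^3.
Raise to 47: e(P,Q) = 80340768812423 + 96253449208793*t + 164715946354948*t^2 + 58838117144627*t^3 in mu_{61}.

80340768812423 + 96253449208793*t + 164715946354948*t^2 + 58838117144627*t^3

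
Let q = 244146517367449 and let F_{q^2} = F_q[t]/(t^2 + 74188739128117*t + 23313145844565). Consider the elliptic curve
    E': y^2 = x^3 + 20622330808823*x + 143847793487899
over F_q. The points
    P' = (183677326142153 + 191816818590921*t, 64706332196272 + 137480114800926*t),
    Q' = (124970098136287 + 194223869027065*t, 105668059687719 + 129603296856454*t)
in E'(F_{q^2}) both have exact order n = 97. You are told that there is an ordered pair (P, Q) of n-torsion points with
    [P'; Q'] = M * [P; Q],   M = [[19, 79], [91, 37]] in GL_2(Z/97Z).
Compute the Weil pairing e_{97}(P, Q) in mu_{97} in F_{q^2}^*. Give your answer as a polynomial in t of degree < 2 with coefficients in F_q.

141967956250821 + 35613801063361*t

The 97-Weil pairing on E[97] over F_{244146517367449} is alternating-bilinear: e_{97}(P',Q') = e_{97}(P,Q)^det(M).
Inverting 13 mod 97: 15. Thus e_{97}(P,Q) = e(P',Q')^{15}.
Build f_{97,P'} and f_{97,Q'} via the 7-bit ladder of 97=1100001_2; evaluate at shifted divisors; quotient in F_{244146517367449^2}.
The quotient is 211170158296975 + 96235158084622*t.
Finally e_{97}(P,Q) = 141967956250821 + 35613801063361*t.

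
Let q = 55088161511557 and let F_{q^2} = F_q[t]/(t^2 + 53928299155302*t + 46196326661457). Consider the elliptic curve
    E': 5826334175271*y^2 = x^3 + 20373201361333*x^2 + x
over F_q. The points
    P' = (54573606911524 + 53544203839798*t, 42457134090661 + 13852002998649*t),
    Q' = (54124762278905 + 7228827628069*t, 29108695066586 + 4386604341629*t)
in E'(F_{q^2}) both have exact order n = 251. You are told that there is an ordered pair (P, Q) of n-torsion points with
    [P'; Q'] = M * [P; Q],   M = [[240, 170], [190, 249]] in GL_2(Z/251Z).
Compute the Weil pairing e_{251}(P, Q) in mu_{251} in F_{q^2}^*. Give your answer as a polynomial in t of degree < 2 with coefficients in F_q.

18530813058360 + 12445030990153*t

e_{251}(aP+bQ,cP+dQ) = e_{251}(P,Q)^(ad-bc); with (a,b,c,d)=(240,170,190,249) this gives the det-251 law.
240*249 - 170*190 = 27460; reduced mod 251: det = 101, inverse 169.
Set x_W=24774220730673*u+25878631964069, y_W=24774220730673*v; then E': y_W^2=x_W^3+13238992439691*x_W+42221938044792.
n = 251 = (11111011)_2 (8 bits, wt 7); accumulate f_{251,P'}(Q'+S)/f_{251,P'}(S) along the 7-step ladder.
The quotient is 36344587948597 + 23542079689271*t.
Finally e_{251}(P,Q) = 18530813058360 + 12445030990153*t.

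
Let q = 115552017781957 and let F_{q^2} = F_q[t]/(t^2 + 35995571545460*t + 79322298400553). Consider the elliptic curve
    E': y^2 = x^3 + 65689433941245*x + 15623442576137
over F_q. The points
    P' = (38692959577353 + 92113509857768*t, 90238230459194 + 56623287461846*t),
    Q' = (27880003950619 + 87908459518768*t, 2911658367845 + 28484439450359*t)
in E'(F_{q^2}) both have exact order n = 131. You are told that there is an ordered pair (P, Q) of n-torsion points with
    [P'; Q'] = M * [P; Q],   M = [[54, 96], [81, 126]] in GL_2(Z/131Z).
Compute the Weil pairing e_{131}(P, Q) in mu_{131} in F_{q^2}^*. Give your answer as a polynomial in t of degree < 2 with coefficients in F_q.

Alternating bilinearity on E[131] (values in mu_{131} in F_{115552017781957^2}) gives e(P',Q') = e(P,Q)^det(M).
det(M) mod 131 = 76; its inverse in (Z/131)^* is 50 (check: 76*50 mod 131 = 1).
Double-and-add over 10000011: 8-1 doublings, 3-1 additions; each step l_{T,T}/v_{2T} or l_{T,P'}/v at Q'+S for random S.
f_P(D_Q)/f_Q(D_P) = 3444705190757 + 14720078452811*t.
Thus e_{131}(P,Q) = 32979246421666 + 52293920580672*t.

32979246421666 + 52293920580672*t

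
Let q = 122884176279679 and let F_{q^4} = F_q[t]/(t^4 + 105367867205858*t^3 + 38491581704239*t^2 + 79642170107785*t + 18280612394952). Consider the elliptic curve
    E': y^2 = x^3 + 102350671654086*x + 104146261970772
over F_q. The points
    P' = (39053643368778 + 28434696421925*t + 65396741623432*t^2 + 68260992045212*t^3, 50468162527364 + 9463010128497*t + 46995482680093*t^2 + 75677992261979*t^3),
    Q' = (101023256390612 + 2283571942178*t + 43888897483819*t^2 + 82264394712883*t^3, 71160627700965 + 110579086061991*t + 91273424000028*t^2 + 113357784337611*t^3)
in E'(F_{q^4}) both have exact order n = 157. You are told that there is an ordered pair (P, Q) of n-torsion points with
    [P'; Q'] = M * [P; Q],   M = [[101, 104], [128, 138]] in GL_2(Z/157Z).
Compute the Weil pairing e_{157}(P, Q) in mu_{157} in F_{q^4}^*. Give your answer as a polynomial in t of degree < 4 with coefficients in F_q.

Under M = [[101,104],[128,138]] in GL_2(Z/157), e_{157}(P',Q') = e_{157}(P,Q)^(101*138-104*128 mod 157).
Inverting 155 mod 157: 78. Thus e_{157}(P,Q) = e(P',Q')^{78}.
8-bit Miller (10011101) on E'/F_{122884176279679} with a'=102350671654086, b'=104146261970772: accumulate tangent/chord ratios at Q'+S and P'+S'.
So e_{157}(P',Q') = 78396852965518 + 35615065199007*t + 26341092585797*t^2 + 122539458740775*t^3.
Hence e(P,Q) = 19368374802510 + 9607568232576*t + 87102363639114*t^2 + 76582688472426*t^3 in F_{122884176279679^4}^*.

19368374802510 + 9607568232576*t + 87102363639114*t^2 + 76582688472426*t^3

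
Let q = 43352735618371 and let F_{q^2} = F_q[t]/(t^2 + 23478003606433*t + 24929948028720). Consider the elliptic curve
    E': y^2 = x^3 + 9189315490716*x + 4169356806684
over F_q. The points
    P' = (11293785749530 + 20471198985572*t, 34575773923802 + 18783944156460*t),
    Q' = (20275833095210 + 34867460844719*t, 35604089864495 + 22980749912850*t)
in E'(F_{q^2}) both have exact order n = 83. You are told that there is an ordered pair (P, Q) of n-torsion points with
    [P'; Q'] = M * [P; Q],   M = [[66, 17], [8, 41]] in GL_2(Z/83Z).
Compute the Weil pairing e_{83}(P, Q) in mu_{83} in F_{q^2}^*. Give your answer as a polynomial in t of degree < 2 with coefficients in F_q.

28024773741564 + 28222298182527*t

Under M = [[66,17],[8,41]] in GL_2(Z/83), e_{83}(P',Q') = e_{83}(P,Q)^(66*41-17*8 mod 83).
66*41 - 17*8 = 2570; reduced mod 83: det = 80, inverse 55.
Miller loop for e_{83} over F_{43352735618371^2}: bits of 83 = 1010011; 6 double steps + 3 add steps, l/v at each.
Miller gives e_{83}(P',Q') = 30129213988669 + 3028182897651*t in F_{43352735618371^2}.
e_{83}(P,Q) = (30129213988669 + 3028182897651*t)^{55} = 28024773741564 + 28222298182527*t.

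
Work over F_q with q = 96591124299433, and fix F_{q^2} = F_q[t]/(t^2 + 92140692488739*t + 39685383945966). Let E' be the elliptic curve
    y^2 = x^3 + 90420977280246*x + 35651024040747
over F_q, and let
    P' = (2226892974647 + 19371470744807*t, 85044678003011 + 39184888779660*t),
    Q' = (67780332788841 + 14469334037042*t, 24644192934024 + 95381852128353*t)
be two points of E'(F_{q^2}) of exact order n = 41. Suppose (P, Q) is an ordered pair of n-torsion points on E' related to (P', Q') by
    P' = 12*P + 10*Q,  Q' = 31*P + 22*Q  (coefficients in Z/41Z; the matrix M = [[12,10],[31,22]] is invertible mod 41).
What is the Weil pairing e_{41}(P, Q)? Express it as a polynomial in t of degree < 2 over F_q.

Since e_{41}(P,P)=e_{41}(Q,Q)=1 and e_{41}(Q,P)=e_{41}(P,Q)^{-1}, expanding e_{41}(12*P + 10*Q,31*P + 22*Q) leaves e(P,Q)^det(M).
So e_{41}(P,Q) = e_{41}(P',Q')^{8}, since 36*8 = 1 mod 41.
Miller loop for e_{41} over F_{96591124299433^2}: bits of 41 = 101001; 5 double steps + 2 add steps, l/v at each.
The quotient is 96464912090590 + 49045479866408*t.
Hence e(P,Q) = 39005597064624 + 77084162782805*t in F_{96591124299433^2}^*.

39005597064624 + 77084162782805*t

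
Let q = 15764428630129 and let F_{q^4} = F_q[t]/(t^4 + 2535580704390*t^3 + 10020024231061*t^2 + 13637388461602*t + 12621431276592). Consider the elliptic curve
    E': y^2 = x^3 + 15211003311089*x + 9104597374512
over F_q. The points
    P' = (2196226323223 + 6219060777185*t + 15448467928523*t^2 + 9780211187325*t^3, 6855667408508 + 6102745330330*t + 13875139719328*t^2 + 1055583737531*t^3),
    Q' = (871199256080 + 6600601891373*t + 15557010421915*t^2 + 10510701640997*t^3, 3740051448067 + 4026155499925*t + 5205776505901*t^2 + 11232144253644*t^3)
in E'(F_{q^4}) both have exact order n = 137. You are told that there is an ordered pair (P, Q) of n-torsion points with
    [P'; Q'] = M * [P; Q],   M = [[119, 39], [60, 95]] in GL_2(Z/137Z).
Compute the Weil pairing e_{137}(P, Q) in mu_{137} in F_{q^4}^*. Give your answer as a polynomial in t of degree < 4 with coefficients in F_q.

e_{137}(aP+bQ,cP+dQ) = e_{137}(P,Q)^(ad-bc); with (a,b,c,d)=(119,39,60,95) this gives the det-137 law.
Inverting 60 mod 137: 16. Thus e_{137}(P,Q) = e(P',Q')^{16}.
Run Miller on y^2=x^3+15211003311089*x+9104597374512 over F_{15764428630129}: ladder 10001001 (8 bits); e = f_P(D_Q)/f_Q(D_P).
Miller gives e_{137}(P',Q') = 9710144985072 + 12507609592773*t + 11907211373382*t^2 + 13469601845428*t^3 in F_{15764428630129^4}.
Thus e_{137}(P,Q) = 3999300903664 + 13244940283221*t + 13582364433674*t^2 + 3787107616235*t^3.

3999300903664 + 13244940283221*t + 13582364433674*t^2 + 3787107616235*t^3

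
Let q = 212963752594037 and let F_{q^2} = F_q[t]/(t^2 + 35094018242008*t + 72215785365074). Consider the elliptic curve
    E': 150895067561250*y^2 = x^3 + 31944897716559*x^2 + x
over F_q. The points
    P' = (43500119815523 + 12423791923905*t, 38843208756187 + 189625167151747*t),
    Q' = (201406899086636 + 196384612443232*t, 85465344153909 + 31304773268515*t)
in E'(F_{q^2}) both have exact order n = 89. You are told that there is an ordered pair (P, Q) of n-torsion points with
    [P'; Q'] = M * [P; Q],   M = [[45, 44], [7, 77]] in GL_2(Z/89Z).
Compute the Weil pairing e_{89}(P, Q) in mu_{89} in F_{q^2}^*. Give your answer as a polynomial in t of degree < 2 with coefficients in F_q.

The 89-Weil pairing on E[89] over F_{212963752594037} is alternating-bilinear: e_{89}(P',Q') = e_{89}(P,Q)^det(M).
Hence e(P,Q) = e(P',Q')^{53} where 53 = 42^{-1} mod 89.
Set x_W=95464236277133*u+129235579125388, y_W=95464236277133*v; then E': y_W^2=x_W^3+86880321373895*x_W+14397812992968.
n = 89 = (1011001)_2 (7 bits, wt 4); accumulate f_{89,P'}(Q'+S)/f_{89,P'}(S) along the 6-step ladder.
The quotient is 139345167525609 + 113749342239253*t.
Finally e_{89}(P,Q) = 69200126960780 + 13032656859397*t.

69200126960780 + 13032656859397*t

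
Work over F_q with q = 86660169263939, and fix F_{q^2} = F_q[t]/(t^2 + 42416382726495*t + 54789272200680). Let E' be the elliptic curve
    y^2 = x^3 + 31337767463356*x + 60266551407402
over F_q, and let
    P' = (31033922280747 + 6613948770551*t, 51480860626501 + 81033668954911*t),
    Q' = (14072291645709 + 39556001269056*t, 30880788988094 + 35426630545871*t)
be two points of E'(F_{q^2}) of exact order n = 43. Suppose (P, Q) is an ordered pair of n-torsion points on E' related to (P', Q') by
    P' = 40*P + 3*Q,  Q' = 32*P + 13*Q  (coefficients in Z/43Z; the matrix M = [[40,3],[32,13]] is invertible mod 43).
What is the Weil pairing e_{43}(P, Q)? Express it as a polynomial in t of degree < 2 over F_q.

e_{43} is bilinear + alternating on E[43], so e_{43}(40*P + 3*Q, 32*P + 13*Q) = e_{43}(P,Q)^(40*13-3*32).
Inverting 37 mod 43: 7. Thus e_{43}(P,Q) = e(P',Q')^{7}.
Build f_{43,P'} and f_{43,Q'} via the 6-bit ladder of 43=101011_2; evaluate at shifted divisors; quotient in F_{86660169263939^2}.
So e_{43}(P',Q') = 84129288923564 + 34624916790871*t.
Thus e_{43}(P,Q) = 5319923782777 + 60098658314425*t.

5319923782777 + 60098658314425*t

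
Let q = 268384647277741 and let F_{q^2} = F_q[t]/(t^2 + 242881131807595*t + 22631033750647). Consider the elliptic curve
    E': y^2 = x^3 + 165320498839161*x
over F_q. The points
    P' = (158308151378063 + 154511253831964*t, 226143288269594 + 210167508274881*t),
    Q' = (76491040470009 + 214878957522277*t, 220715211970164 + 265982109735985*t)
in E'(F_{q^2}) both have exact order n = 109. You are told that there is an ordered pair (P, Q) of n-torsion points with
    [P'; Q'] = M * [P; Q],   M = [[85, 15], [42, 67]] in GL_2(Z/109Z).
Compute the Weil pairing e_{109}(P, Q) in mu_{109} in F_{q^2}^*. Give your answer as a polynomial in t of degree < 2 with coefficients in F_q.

Since e_{109}(P,P)=e_{109}(Q,Q)=1 and e_{109}(Q,P)=e_{109}(P,Q)^{-1}, expanding e_{109}(85*P + 15*Q,42*P + 67*Q) leaves e(P,Q)^det(M).
det(M) mod 109 = 51; its inverse in (Z/109)^* is 62 (check: 51*62 mod 109 = 1).
Double-and-add over 1101101: 7-1 doublings, 5-1 additions; each step l_{T,T}/v_{2T} or l_{T,P'}/v at Q'+S for random S.
f_P(D_Q)/f_Q(D_P) = 78755882808535 + 94309660653689*t.
Hence e(P,Q) = 49676956642694 + 253911530979133*t in F_{268384647277741^2}^*.

49676956642694 + 253911530979133*t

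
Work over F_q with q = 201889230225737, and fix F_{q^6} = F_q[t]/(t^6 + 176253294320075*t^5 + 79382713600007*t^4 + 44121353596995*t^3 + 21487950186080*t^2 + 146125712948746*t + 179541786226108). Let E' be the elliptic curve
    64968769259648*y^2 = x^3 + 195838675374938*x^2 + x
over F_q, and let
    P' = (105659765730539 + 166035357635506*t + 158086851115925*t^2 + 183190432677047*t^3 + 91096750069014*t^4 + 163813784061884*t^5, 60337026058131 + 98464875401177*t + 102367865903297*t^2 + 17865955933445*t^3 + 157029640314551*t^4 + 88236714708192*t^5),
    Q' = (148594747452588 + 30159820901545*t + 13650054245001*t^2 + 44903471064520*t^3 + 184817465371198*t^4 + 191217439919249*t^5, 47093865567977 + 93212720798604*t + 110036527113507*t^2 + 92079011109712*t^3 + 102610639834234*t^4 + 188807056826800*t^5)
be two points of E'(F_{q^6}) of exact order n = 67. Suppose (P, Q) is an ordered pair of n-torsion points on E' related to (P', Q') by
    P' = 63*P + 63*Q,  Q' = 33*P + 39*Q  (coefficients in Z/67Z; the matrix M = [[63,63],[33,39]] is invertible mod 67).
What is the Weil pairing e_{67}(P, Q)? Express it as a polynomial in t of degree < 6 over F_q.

102500334630786 + 129381456024308*t + 122218028264427*t^2 + 168688074318637*t^3 + 160079231101754*t^4 + 9365942175018*t^5

Alternating bilinearity on E[67] (values in mu_{67} in F_{201889230225737^6}) gives e(P',Q') = e(P,Q)^det(M).
So e_{67}(P,Q) = e_{67}(P',Q')^{53}, since 43*53 = 1 mod 67.
Montgomery->Weierstrass: x_W = 72544491677464*x+65613320002195, y_W=72544491677464*y on F_{201889230225737}; lands on y^2=x^3+60667850276871*x+178207376252590.
n = 67 = (1000011)_2 (7 bits, wt 3); accumulate f_{67,P'}(Q'+S)/f_{67,P'}(S) along the 6-step ladder.
So e_{67}(P',Q') = 15656569280237 + 38245441433626*t + 86835846437486*t^2 + 181946380597477*t^3 + 162211221093620*t^4 + 6852680063123*t^5.
Hence e(P,Q) = 102500334630786 + 129381456024308*t + 122218028264427*t^2 + 168688074318637*t^3 + 160079231101754*t^4 + 9365942175018*t^5 in F_{201889230225737^6}^*.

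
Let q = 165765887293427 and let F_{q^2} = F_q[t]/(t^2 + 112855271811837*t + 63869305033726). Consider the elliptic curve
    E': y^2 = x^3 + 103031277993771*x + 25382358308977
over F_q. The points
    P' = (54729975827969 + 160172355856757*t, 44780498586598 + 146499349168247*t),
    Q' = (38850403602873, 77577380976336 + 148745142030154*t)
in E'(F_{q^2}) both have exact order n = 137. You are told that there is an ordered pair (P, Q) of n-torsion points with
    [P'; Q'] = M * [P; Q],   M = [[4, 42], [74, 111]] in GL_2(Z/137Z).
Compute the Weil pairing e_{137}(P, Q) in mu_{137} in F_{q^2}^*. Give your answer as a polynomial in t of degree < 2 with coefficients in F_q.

75655266780971 + 94793434276636*t

Under M = [[4,42],[74,111]] in GL_2(Z/137), e_{137}(P',Q') = e_{137}(P,Q)^(4*111-42*74 mod 137).
Hence e(P,Q) = e(P',Q')^{128} where 128 = 76^{-1} mod 137.
Run Miller on y^2=x^3+103031277993771*x+25382358308977 over F_{165765887293427}: ladder 10001001 (8 bits); e = f_P(D_Q)/f_Q(D_P).
e_{137}(P',Q') = 104038592064431 + 100445045692492*t.
Finally e_{137}(P,Q) = 75655266780971 + 94793434276636*t.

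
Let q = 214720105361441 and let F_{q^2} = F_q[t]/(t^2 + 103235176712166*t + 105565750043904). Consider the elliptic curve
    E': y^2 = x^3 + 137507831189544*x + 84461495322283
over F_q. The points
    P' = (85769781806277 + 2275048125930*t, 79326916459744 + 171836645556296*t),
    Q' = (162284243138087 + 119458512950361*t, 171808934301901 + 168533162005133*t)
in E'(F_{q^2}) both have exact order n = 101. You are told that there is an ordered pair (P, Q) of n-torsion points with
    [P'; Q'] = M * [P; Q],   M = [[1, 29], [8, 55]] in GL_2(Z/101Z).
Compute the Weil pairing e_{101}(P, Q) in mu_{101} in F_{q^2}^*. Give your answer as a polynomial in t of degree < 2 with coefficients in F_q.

132551486260529 + 79033912828689*t

e_{101} is bilinear + alternating on E[101], so e_{101}(1*P + 29*Q, 8*P + 55*Q) = e_{101}(P,Q)^(1*55-29*8).
Inverting 25 mod 101: 97. Thus e_{101}(P,Q) = e(P',Q')^{97}.
Build f_{101,P'} and f_{101,Q'} via the 7-bit ladder of 101=1100101_2; evaluate at shifted divisors; quotient in F_{214720105361441^2}.
So e_{101}(P',Q') = 98493271700164 + 68451085768480*t.
Thus e_{101}(P,Q) = 132551486260529 + 79033912828689*t.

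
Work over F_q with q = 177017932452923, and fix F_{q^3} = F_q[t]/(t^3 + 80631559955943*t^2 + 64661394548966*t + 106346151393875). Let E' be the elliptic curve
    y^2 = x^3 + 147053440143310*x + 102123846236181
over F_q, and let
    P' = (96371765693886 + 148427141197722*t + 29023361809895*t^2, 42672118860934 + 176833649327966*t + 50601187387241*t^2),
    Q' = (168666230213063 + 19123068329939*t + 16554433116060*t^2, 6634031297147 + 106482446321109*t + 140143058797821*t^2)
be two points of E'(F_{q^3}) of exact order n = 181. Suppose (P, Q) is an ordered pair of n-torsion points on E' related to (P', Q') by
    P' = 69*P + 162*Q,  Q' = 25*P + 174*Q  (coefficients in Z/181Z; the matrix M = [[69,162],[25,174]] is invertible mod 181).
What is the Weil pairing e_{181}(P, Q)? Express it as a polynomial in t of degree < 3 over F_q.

Alternating bilinearity on E[181] (values in mu_{181} in F_{177017932452923^3}) gives e(P',Q') = e(P,Q)^det(M).
Hence e(P,Q) = e(P',Q')^{113} where 113 = 173^{-1} mod 181.
Run Miller on y^2=x^3+147053440143310*x+102123846236181 over F_{177017932452923}: ladder 10110101 (8 bits); e = f_P(D_Q)/f_Q(D_P).
Result: e(P',Q') = 51957841654591 + 123550043690845*t + 43573941730719*t^2.
(51957841654591 + 123550043690845*t + 43573941730719*t^2)^{113} mod (177017932452923,f) = 83683085266617 + 77709343744085*t + 122333769016789*t^2.

83683085266617 + 77709343744085*t + 122333769016789*t^2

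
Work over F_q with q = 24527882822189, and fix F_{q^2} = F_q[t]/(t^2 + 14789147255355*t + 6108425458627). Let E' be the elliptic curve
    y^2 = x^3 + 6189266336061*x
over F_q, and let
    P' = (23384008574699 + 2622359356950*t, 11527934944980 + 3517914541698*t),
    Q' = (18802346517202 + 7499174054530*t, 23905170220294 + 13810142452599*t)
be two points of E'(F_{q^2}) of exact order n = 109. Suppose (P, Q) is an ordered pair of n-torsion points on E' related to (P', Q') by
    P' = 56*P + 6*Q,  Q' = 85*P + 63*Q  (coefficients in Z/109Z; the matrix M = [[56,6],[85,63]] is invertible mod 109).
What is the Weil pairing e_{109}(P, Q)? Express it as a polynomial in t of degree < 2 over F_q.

The 109-Weil pairing on E[109] over F_{24527882822189} is alternating-bilinear: e_{109}(P',Q') = e_{109}(P,Q)^det(M).
So e_{109}(P,Q) = e_{109}(P',Q')^{16}, since 75*16 = 1 mod 109.
Run Miller on y^2=x^3+6189266336061*x over F_{24527882822189}: ladder 1101101 (7 bits); e = f_P(D_Q)/f_Q(D_P).
The quotient is 10298793996936 + 2149080869104*t.
e_{109}(P,Q) = (10298793996936 + 2149080869104*t)^{16} = 18732686696914 + 13118415603186*t.

18732686696914 + 13118415603186*t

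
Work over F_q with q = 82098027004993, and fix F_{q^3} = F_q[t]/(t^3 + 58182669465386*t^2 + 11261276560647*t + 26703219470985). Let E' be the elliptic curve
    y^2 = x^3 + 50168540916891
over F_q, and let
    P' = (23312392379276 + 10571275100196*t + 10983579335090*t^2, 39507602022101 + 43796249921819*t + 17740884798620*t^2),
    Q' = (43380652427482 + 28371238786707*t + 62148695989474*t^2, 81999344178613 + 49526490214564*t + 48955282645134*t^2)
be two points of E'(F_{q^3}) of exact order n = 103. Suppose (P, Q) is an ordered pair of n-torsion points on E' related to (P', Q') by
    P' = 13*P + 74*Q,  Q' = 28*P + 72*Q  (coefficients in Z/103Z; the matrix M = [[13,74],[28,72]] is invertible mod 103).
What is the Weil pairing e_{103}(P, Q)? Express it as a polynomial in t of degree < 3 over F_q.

65533541038927 + 39075820777494*t + 17825918170256*t^2

Since e_{103}(P,P)=e_{103}(Q,Q)=1 and e_{103}(Q,P)=e_{103}(P,Q)^{-1}, expanding e_{103}(13*P + 74*Q,28*P + 72*Q) leaves e(P,Q)^det(M).
13*72 - 74*28 = -1136; reduced mod 103: det = 100, inverse 34.
7-bit Miller (1100111) on E'/F_{82098027004993} with a'=0, b'=50168540916891: accumulate tangent/chord ratios at Q'+S and P'+S'.
Result: e(P',Q') = 55258255527747 + 54114443454497*t + 14379082654715*t^2.
Raise to 34: e(P,Q) = 65533541038927 + 39075820777494*t + 17825918170256*t^2 in mu_{103}.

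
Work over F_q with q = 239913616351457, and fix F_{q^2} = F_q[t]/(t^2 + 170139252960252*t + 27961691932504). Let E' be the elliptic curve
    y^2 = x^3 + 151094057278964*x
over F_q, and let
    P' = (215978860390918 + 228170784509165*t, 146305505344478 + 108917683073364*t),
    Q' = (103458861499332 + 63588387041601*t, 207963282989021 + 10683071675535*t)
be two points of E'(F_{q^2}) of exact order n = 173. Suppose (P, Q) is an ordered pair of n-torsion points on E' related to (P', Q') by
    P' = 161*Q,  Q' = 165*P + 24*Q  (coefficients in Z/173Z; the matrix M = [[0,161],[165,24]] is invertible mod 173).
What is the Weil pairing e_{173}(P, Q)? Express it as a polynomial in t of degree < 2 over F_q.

3835675073802 + 88824959769023*t

e_{173} is bilinear + alternating on E[173], so e_{173}(161*Q, 165*P + 24*Q) = e_{173}(P,Q)^(0*24-161*165).
Inverting 77 mod 173: 9. Thus e_{173}(P,Q) = e(P',Q')^{9}.
n = 173 = (10101101)_2 (8 bits, wt 5); accumulate f_{173,P'}(Q'+S)/f_{173,P'}(S) along the 7-step ladder.
f_P(D_Q)/f_Q(D_P) = 215488993745730 + 65551884910220*t.
Hence e(P,Q) = 3835675073802 + 88824959769023*t in F_{239913616351457^2}^*.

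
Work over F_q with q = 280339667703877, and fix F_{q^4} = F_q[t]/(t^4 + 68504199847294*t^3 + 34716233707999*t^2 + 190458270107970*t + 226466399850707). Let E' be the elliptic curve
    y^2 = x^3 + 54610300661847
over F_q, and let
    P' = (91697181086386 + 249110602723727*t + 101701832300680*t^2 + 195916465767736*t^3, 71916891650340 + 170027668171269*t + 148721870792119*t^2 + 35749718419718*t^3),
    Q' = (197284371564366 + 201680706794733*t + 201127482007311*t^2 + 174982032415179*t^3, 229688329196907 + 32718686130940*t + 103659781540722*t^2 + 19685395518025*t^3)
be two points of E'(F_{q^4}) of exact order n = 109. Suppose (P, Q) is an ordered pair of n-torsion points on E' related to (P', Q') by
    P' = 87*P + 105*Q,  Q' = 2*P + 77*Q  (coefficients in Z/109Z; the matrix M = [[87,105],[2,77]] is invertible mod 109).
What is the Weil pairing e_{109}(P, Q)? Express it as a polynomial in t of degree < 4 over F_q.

Under M = [[87,105],[2,77]] in GL_2(Z/109), e_{109}(P',Q') = e_{109}(P,Q)^(87*77-105*2 mod 109).
87*77 - 105*2 = 6489; reduced mod 109: det = 58, inverse 47.
Double-and-add over 1101101: 7-1 doublings, 5-1 additions; each step l_{T,T}/v_{2T} or l_{T,P'}/v at Q'+S for random S.
Result: e(P',Q') = 165430380718287 + 184048890949593*t + 58885678791926*t^2 + 232319542785116*t^3.
e_{109}(P,Q) = (165430380718287 + 184048890949593*t + 58885678791926*t^2 + 232319542785116*t^3)^{47} = 235540281865081 + 167875411353654*t + 122181785571179*t^2 + 222308165278511*t^3.

235540281865081 + 167875411353654*t + 122181785571179*t^2 + 222308165278511*t^3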